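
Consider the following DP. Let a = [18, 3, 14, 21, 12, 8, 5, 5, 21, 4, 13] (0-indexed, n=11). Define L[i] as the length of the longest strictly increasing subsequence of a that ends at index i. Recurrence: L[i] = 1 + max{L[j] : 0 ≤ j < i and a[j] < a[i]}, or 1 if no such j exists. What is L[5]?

2

   i    0    1    2    3    4    5    6    7    8    9   10
a[i]   18    3   14   21   12    8    5    5   21    4   13
L[i]    1    1    2    3    2    2    2    2    3    2    3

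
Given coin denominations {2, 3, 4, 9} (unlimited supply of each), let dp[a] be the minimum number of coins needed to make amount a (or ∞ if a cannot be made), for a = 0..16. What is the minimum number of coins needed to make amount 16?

 a  0  1  2  3  4  5  6  7  8  9 10 11 12 13 14 15 16
dp  0  -  1  1  1  2  2  2  2  1  3  2  2  2  3  3  3
(- denotes ∞ / unreachable)

3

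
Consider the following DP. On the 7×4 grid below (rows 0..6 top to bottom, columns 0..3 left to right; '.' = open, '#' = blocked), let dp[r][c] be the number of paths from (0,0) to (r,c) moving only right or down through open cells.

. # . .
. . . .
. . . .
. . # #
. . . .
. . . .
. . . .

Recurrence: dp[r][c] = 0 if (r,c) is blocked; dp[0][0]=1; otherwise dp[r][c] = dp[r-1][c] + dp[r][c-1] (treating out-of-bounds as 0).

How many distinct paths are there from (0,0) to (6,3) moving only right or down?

28

r\c   0   1   2   3
  0   1   0   0   0
  1   1   1   1   1
  2   1   2   3   4
  3   1   3   0   0
  4   1   4   4   4
  5   1   5   9  13
  6   1   6  15  28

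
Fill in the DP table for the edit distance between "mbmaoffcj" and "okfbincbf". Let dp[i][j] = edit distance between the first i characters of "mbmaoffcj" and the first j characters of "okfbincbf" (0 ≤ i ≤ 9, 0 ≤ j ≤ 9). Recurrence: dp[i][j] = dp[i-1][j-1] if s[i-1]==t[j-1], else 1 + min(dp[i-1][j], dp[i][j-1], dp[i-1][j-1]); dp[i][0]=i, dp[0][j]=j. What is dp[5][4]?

5

   ''  o  k  f  b  i  n  c  b  f
''  0  1  2  3  4  5  6  7  8  9
 m  1  1  2  3  4  5  6  7  8  9
 b  2  2  2  3  3  4  5  6  7  8
 m  3  3  3  3  4  4  5  6  7  8
 a  4  4  4  4  4  5  5  6  7  8
 o  5  4  5  5  5  5  6  6  7  8
 f  6  5  5  5  6  6  6  7  7  7
 f  7  6  6  5  6  7  7  7  8  7
 c  8  7  7  6  6  7  8  7  8  8
 j  9  8  8  7  7  7  8  8  8  9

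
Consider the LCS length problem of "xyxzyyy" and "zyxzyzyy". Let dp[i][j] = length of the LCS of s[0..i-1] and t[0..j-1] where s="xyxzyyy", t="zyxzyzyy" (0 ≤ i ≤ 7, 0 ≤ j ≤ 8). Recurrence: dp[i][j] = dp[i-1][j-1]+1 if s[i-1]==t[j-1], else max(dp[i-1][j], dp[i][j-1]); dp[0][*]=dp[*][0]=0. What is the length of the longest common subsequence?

6

   ''  z  y  x  z  y  z  y  y
''  0  0  0  0  0  0  0  0  0
 x  0  0  0  1  1  1  1  1  1
 y  0  0  1  1  1  2  2  2  2
 x  0  0  1  2  2  2  2  2  2
 z  0  1  1  2  3  3  3  3  3
 y  0  1  2  2  3  4  4  4  4
 y  0  1  2  2  3  4  4  5  5
 y  0  1  2  2  3  4  4  5  6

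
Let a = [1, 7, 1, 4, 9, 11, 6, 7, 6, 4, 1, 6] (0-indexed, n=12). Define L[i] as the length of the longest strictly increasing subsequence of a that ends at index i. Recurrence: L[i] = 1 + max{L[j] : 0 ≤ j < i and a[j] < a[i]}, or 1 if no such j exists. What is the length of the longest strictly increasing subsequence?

   i    0    1    2    3    4    5    6    7    8    9   10   11
a[i]    1    7    1    4    9   11    6    7    6    4    1    6
L[i]    1    2    1    2    3    4    3    4    3    2    1    3

4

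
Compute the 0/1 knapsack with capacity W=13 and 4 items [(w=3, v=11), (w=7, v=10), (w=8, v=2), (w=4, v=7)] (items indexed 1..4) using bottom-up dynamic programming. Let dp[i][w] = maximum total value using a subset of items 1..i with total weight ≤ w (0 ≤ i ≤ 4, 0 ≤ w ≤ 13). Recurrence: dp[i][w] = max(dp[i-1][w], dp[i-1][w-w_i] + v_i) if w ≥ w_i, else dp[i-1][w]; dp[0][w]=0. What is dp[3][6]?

i\w   0   1   2   3   4   5   6   7   8   9  10  11  12  13
  0   0   0   0   0   0   0   0   0   0   0   0   0   0   0
  1   0   0   0  11  11  11  11  11  11  11  11  11  11  11
  2   0   0   0  11  11  11  11  11  11  11  21  21  21  21
  3   0   0   0  11  11  11  11  11  11  11  21  21  21  21
  4   0   0   0  11  11  11  11  18  18  18  21  21  21  21

11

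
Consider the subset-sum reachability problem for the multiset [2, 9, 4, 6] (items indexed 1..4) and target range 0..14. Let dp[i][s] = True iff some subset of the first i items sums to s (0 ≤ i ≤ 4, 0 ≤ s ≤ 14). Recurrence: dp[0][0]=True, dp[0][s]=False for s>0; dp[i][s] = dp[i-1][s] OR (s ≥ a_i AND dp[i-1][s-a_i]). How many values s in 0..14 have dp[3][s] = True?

7

i\s   0   1   2   3   4   5   6   7   8   9  10  11  12  13  14
  0   T   F   F   F   F   F   F   F   F   F   F   F   F   F   F
  1   T   F   T   F   F   F   F   F   F   F   F   F   F   F   F
  2   T   F   T   F   F   F   F   F   F   T   F   T   F   F   F
  3   T   F   T   F   T   F   T   F   F   T   F   T   F   T   F
  4   T   F   T   F   T   F   T   F   T   T   T   T   T   T   F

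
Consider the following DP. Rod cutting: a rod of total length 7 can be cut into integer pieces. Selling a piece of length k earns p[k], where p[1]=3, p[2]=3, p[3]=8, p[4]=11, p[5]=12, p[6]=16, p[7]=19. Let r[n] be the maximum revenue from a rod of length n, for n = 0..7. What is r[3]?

9

   n    0    1    2    3    4    5    6    7
r[n]    0    3    6    9   12   15   18   21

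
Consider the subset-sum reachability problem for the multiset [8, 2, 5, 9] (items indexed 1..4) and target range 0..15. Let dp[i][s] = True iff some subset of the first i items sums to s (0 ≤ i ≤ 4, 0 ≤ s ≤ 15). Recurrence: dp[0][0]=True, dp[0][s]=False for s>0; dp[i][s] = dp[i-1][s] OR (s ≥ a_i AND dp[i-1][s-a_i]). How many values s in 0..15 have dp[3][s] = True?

8

i\s   0   1   2   3   4   5   6   7   8   9  10  11  12  13  14  15
  0   T   F   F   F   F   F   F   F   F   F   F   F   F   F   F   F
  1   T   F   F   F   F   F   F   F   T   F   F   F   F   F   F   F
  2   T   F   T   F   F   F   F   F   T   F   T   F   F   F   F   F
  3   T   F   T   F   F   T   F   T   T   F   T   F   F   T   F   T
  4   T   F   T   F   F   T   F   T   T   T   T   T   F   T   T   T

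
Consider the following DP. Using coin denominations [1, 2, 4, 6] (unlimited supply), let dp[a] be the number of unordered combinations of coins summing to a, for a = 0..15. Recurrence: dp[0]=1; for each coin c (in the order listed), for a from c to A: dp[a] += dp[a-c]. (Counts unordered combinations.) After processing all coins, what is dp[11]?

after  coin     0     1     2     3     4     5     6     7     8     9    10    11    12    13    14    15
          1     1     1     1     1     1     1     1     1     1     1     1     1     1     1     1     1
          2     1     1     2     2     3     3     4     4     5     5     6     6     7     7     8     8
          4     1     1     2     2     4     4     6     6     9     9    12    12    16    16    20    20
          6     1     1     2     2     4     4     7     7    11    11    16    16    23    23    31    31

16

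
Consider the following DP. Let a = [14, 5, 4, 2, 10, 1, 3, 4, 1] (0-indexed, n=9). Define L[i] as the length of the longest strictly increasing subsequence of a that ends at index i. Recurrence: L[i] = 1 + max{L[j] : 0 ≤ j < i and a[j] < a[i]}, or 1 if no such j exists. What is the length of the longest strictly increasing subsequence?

3

   i    0    1    2    3    4    5    6    7    8
a[i]   14    5    4    2   10    1    3    4    1
L[i]    1    1    1    1    2    1    2    3    1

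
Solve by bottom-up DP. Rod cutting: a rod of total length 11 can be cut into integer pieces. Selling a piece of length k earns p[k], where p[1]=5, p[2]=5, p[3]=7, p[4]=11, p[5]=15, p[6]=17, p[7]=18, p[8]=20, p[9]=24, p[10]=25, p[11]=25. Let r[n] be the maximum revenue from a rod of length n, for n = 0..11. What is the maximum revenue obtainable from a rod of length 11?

55

   n    0    1    2    3    4    5    6    7    8    9   10   11
r[n]    0    5   10   15   20   25   30   35   40   45   50   55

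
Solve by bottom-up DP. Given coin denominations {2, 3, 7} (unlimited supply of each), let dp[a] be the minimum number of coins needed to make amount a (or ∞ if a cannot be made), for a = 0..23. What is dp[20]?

4

 a  0  1  2  3  4  5  6  7  8  9 10 11 12 13 14 15 16 17 18 19 20 21 22 23
dp  0  -  1  1  2  2  2  1  3  2  2  3  3  3  2  4  3  3  4  4  4  3  5  4
(- denotes ∞ / unreachable)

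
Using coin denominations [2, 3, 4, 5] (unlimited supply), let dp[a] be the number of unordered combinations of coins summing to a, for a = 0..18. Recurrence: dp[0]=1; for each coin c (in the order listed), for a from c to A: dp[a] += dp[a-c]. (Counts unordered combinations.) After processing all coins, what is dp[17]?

after  coin     0     1     2     3     4     5     6     7     8     9    10    11    12    13    14    15    16    17    18
          2     1     0     1     0     1     0     1     0     1     0     1     0     1     0     1     0     1     0     1
          3     1     0     1     1     1     1     2     1     2     2     2     2     3     2     3     3     3     3     4
          4     1     0     1     1     2     1     3     2     4     3     5     4     7     5     8     7    10     8    12
          5     1     0     1     1     2     2     3     3     5     5     7     7    10    10    13    14    17    18    22

18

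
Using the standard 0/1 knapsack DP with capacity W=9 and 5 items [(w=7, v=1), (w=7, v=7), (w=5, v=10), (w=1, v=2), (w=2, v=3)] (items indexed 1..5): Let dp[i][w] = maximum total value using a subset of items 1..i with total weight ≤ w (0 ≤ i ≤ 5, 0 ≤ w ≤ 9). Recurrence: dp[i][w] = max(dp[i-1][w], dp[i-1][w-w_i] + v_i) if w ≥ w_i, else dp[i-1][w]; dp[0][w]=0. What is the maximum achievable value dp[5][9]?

15

i\w   0   1   2   3   4   5   6   7   8   9
  0   0   0   0   0   0   0   0   0   0   0
  1   0   0   0   0   0   0   0   1   1   1
  2   0   0   0   0   0   0   0   7   7   7
  3   0   0   0   0   0  10  10  10  10  10
  4   0   2   2   2   2  10  12  12  12  12
  5   0   2   3   5   5  10  12  13  15  15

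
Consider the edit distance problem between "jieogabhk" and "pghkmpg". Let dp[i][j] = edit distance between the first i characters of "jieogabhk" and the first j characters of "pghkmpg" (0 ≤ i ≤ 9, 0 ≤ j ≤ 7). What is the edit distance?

9

   ''  p  g  h  k  m  p  g
''  0  1  2  3  4  5  6  7
 j  1  1  2  3  4  5  6  7
 i  2  2  2  3  4  5  6  7
 e  3  3  3  3  4  5  6  7
 o  4  4  4  4  4  5  6  7
 g  5  5  4  5  5  5  6  6
 a  6  6  5  5  6  6  6  7
 b  7  7  6  6  6  7  7  7
 h  8  8  7  6  7  7  8  8
 k  9  9  8  7  6  7  8  9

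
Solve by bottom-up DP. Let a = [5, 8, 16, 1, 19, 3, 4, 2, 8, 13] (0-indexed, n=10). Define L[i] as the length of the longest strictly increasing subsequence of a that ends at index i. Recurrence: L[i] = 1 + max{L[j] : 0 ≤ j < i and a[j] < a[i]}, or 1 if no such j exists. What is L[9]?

   i    0    1    2    3    4    5    6    7    8    9
a[i]    5    8   16    1   19    3    4    2    8   13
L[i]    1    2    3    1    4    2    3    2    4    5

5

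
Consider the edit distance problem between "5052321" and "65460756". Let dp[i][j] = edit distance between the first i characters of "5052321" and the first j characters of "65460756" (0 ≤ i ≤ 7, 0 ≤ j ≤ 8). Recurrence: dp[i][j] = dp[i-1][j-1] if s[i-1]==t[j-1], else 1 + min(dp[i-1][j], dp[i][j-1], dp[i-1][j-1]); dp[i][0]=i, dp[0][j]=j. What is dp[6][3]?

   ''  6  5  4  6  0  7  5  6
''  0  1  2  3  4  5  6  7  8
 5  1  1  1  2  3  4  5  6  7
 0  2  2  2  2  3  3  4  5  6
 5  3  3  2  3  3  4  4  4  5
 2  4  4  3  3  4  4  5  5  5
 3  5  5  4  4  4  5  5  6  6
 2  6  6  5  5  5  5  6  6  7
 1  7  7  6  6  6  6  6  7  7

5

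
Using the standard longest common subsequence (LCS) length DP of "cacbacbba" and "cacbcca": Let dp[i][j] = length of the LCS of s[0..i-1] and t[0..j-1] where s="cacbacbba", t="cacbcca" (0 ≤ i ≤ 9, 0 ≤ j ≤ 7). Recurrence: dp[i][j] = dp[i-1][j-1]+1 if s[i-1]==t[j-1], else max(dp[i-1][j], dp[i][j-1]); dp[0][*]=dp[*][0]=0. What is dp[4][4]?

4

   ''  c  a  c  b  c  c  a
''  0  0  0  0  0  0  0  0
 c  0  1  1  1  1  1  1  1
 a  0  1  2  2  2  2  2  2
 c  0  1  2  3  3  3  3  3
 b  0  1  2  3  4  4  4  4
 a  0  1  2  3  4  4  4  5
 c  0  1  2  3  4  5  5  5
 b  0  1  2  3  4  5  5  5
 b  0  1  2  3  4  5  5  5
 a  0  1  2  3  4  5  5  6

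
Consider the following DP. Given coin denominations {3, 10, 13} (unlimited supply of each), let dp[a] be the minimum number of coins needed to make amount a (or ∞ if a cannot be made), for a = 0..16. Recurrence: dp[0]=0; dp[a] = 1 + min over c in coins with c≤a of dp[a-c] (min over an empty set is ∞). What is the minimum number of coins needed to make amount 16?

2

 a  0  1  2  3  4  5  6  7  8  9 10 11 12 13 14 15 16
dp  0  -  -  1  -  -  2  -  -  3  1  -  4  1  -  5  2
(- denotes ∞ / unreachable)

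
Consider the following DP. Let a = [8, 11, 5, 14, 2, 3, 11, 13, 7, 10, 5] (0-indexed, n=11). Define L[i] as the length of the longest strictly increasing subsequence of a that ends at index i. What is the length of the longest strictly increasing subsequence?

4

   i    0    1    2    3    4    5    6    7    8    9   10
a[i]    8   11    5   14    2    3   11   13    7   10    5
L[i]    1    2    1    3    1    2    3    4    3    4    3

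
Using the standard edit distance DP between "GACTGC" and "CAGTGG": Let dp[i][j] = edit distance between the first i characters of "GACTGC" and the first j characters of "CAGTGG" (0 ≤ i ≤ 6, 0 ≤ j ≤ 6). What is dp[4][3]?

   ''  C  A  G  T  G  G
''  0  1  2  3  4  5  6
 G  1  1  2  2  3  4  5
 A  2  2  1  2  3  4  5
 C  3  2  2  2  3  4  5
 T  4  3  3  3  2  3  4
 G  5  4  4  3  3  2  3
 C  6  5  5  4  4  3  3

3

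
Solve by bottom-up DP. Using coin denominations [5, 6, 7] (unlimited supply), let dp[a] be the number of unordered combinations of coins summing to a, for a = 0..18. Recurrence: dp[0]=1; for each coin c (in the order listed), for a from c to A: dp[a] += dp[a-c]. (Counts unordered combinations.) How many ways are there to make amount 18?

2

after  coin     0     1     2     3     4     5     6     7     8     9    10    11    12    13    14    15    16    17    18
          5     1     0     0     0     0     1     0     0     0     0     1     0     0     0     0     1     0     0     0
          6     1     0     0     0     0     1     1     0     0     0     1     1     1     0     0     1     1     1     1
          7     1     0     0     0     0     1     1     1     0     0     1     1     2     1     1     1     1     2     2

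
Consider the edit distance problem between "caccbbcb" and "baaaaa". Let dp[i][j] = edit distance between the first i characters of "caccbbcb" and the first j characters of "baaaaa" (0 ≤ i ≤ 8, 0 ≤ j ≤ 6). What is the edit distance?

7

   ''  b  a  a  a  a  a
''  0  1  2  3  4  5  6
 c  1  1  2  3  4  5  6
 a  2  2  1  2  3  4  5
 c  3  3  2  2  3  4  5
 c  4  4  3  3  3  4  5
 b  5  4  4  4  4  4  5
 b  6  5  5  5  5  5  5
 c  7  6  6  6  6  6  6
 b  8  7  7  7  7  7  7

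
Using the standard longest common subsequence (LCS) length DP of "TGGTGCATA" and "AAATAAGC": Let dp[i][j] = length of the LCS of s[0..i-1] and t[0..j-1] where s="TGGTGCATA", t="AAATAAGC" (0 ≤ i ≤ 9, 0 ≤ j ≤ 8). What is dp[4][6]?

1

   ''  A  A  A  T  A  A  G  C
''  0  0  0  0  0  0  0  0  0
 T  0  0  0  0  1  1  1  1  1
 G  0  0  0  0  1  1  1  2  2
 G  0  0  0  0  1  1  1  2  2
 T  0  0  0  0  1  1  1  2  2
 G  0  0  0  0  1  1  1  2  2
 C  0  0  0  0  1  1  1  2  3
 A  0  1  1  1  1  2  2  2  3
 T  0  1  1  1  2  2  2  2  3
 A  0  1  2  2  2  3  3  3  3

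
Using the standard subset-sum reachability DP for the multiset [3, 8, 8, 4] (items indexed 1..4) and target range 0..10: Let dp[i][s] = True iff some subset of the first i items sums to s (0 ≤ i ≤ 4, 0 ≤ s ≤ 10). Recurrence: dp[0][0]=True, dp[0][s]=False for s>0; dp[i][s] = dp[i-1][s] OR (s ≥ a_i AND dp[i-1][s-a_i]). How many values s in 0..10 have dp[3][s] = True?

3

i\s   0   1   2   3   4   5   6   7   8   9  10
  0   T   F   F   F   F   F   F   F   F   F   F
  1   T   F   F   T   F   F   F   F   F   F   F
  2   T   F   F   T   F   F   F   F   T   F   F
  3   T   F   F   T   F   F   F   F   T   F   F
  4   T   F   F   T   T   F   F   T   T   F   F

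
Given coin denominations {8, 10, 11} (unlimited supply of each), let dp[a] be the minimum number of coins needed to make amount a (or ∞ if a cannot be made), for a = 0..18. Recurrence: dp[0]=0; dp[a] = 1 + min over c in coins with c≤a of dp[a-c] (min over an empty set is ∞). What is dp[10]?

1

 a  0  1  2  3  4  5  6  7  8  9 10 11 12 13 14 15 16 17 18
dp  0  -  -  -  -  -  -  -  1  -  1  1  -  -  -  -  2  -  2
(- denotes ∞ / unreachable)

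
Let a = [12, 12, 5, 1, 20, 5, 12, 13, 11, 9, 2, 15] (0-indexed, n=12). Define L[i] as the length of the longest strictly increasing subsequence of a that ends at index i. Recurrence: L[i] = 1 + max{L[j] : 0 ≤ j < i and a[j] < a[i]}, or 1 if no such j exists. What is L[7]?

   i    0    1    2    3    4    5    6    7    8    9   10   11
a[i]   12   12    5    1   20    5   12   13   11    9    2   15
L[i]    1    1    1    1    2    2    3    4    3    3    2    5

4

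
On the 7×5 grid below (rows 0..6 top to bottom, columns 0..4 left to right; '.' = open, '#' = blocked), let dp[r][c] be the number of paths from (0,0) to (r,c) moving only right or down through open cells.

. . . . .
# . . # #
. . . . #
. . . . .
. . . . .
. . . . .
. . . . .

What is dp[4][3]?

r\c   0   1   2   3   4
  0   1   1   1   1   1
  1   0   1   2   0   0
  2   0   1   3   3   0
  3   0   1   4   7   7
  4   0   1   5  12  19
  5   0   1   6  18  37
  6   0   1   7  25  62

12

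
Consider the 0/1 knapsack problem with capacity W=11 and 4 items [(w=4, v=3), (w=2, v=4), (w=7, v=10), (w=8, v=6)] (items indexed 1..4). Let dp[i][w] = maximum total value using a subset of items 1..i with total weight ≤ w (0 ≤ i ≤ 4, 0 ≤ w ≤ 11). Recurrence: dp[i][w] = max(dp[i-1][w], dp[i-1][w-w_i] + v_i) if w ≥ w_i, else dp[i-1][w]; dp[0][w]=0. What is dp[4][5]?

4

i\w   0   1   2   3   4   5   6   7   8   9  10  11
  0   0   0   0   0   0   0   0   0   0   0   0   0
  1   0   0   0   0   3   3   3   3   3   3   3   3
  2   0   0   4   4   4   4   7   7   7   7   7   7
  3   0   0   4   4   4   4   7  10  10  14  14  14
  4   0   0   4   4   4   4   7  10  10  14  14  14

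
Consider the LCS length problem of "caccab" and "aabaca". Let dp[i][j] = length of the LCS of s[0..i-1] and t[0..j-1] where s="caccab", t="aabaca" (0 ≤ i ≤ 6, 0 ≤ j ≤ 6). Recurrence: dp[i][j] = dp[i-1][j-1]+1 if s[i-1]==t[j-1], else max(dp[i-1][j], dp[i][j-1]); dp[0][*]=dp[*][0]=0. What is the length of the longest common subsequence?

   ''  a  a  b  a  c  a
''  0  0  0  0  0  0  0
 c  0  0  0  0  0  1  1
 a  0  1  1  1  1  1  2
 c  0  1  1  1  1  2  2
 c  0  1  1  1  1  2  2
 a  0  1  2  2  2  2  3
 b  0  1  2  3  3  3  3

3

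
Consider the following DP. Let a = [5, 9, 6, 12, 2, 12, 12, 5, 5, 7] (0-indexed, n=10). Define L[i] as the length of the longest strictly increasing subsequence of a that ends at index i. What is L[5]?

   i    0    1    2    3    4    5    6    7    8    9
a[i]    5    9    6   12    2   12   12    5    5    7
L[i]    1    2    2    3    1    3    3    2    2    3

3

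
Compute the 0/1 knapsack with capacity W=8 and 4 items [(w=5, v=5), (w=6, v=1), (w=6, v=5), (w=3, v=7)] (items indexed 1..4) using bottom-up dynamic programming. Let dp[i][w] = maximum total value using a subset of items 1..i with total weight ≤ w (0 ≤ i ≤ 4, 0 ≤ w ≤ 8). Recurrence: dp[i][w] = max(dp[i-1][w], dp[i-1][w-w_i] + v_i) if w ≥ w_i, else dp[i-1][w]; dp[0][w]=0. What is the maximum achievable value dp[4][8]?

12

i\w   0   1   2   3   4   5   6   7   8
  0   0   0   0   0   0   0   0   0   0
  1   0   0   0   0   0   5   5   5   5
  2   0   0   0   0   0   5   5   5   5
  3   0   0   0   0   0   5   5   5   5
  4   0   0   0   7   7   7   7   7  12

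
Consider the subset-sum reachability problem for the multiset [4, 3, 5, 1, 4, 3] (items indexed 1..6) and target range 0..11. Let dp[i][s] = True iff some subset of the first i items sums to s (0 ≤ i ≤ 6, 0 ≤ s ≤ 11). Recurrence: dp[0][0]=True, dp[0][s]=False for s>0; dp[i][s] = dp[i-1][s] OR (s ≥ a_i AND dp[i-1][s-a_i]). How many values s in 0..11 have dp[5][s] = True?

i\s   0   1   2   3   4   5   6   7   8   9  10  11
  0   T   F   F   F   F   F   F   F   F   F   F   F
  1   T   F   F   F   T   F   F   F   F   F   F   F
  2   T   F   F   T   T   F   F   T   F   F   F   F
  3   T   F   F   T   T   T   F   T   T   T   F   F
  4   T   T   F   T   T   T   T   T   T   T   T   F
  5   T   T   F   T   T   T   T   T   T   T   T   T
  6   T   T   F   T   T   T   T   T   T   T   T   T

11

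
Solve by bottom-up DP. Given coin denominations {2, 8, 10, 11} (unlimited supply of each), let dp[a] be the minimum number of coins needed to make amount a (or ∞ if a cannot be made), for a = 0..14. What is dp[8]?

 a  0  1  2  3  4  5  6  7  8  9 10 11 12 13 14
dp  0  -  1  -  2  -  3  -  1  -  1  1  2  2  3
(- denotes ∞ / unreachable)

1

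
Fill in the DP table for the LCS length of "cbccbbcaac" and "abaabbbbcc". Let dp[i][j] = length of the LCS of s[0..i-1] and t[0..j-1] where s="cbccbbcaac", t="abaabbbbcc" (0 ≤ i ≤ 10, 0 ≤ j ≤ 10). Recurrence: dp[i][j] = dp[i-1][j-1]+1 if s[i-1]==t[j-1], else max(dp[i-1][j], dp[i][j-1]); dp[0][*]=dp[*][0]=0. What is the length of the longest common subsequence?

5

   ''  a  b  a  a  b  b  b  b  c  c
''  0  0  0  0  0  0  0  0  0  0  0
 c  0  0  0  0  0  0  0  0  0  1  1
 b  0  0  1  1  1  1  1  1  1  1  1
 c  0  0  1  1  1  1  1  1  1  2  2
 c  0  0  1  1  1  1  1  1  1  2  3
 b  0  0  1  1  1  2  2  2  2  2  3
 b  0  0  1  1  1  2  3  3  3  3  3
 c  0  0  1  1  1  2  3  3  3  4  4
 a  0  1  1  2  2  2  3  3  3  4  4
 a  0  1  1  2  3  3  3  3  3  4  4
 c  0  1  1  2  3  3  3  3  3  4  5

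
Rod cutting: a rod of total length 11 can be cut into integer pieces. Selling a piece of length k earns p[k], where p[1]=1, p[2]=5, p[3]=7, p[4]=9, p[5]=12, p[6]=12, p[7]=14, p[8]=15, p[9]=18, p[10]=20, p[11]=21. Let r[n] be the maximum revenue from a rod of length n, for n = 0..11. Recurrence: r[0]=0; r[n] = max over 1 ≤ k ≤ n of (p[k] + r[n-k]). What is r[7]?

   n    0    1    2    3    4    5    6    7    8    9   10   11
r[n]    0    1    5    7   10   12   15   17   20   22   25   27

17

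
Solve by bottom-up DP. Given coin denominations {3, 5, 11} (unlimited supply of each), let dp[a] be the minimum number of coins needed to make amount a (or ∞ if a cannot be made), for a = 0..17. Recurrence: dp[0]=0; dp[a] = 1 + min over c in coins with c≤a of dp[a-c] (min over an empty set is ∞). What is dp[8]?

2

 a  0  1  2  3  4  5  6  7  8  9 10 11 12 13 14 15 16 17
dp  0  -  -  1  -  1  2  -  2  3  2  1  4  3  2  3  2  3
(- denotes ∞ / unreachable)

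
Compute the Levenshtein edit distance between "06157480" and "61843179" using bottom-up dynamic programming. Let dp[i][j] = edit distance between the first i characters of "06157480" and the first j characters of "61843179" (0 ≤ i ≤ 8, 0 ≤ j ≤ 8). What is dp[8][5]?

5

   ''  6  1  8  4  3  1  7  9
''  0  1  2  3  4  5  6  7  8
 0  1  1  2  3  4  5  6  7  8
 6  2  1  2  3  4  5  6  7  8
 1  3  2  1  2  3  4  5  6  7
 5  4  3  2  2  3  4  5  6  7
 7  5  4  3  3  3  4  5  5  6
 4  6  5  4  4  3  4  5  6  6
 8  7  6  5  4  4  4  5  6  7
 0  8  7  6  5  5  5  5  6  7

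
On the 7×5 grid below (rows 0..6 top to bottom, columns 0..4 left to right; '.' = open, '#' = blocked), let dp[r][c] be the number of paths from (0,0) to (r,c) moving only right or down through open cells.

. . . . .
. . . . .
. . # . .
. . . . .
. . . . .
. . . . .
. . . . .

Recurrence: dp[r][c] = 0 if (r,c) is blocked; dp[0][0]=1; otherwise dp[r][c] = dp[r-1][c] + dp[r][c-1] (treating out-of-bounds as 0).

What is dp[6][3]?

54

r\c   0   1   2   3   4
  0   1   1   1   1   1
  1   1   2   3   4   5
  2   1   3   0   4   9
  3   1   4   4   8  17
  4   1   5   9  17  34
  5   1   6  15  32  66
  6   1   7  22  54 120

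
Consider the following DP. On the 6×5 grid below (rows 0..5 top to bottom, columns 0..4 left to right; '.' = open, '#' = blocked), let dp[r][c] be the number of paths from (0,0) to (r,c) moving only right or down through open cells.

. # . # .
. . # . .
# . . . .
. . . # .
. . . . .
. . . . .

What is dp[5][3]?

7

r\c   0   1   2   3   4
  0   1   0   0   0   0
  1   1   1   0   0   0
  2   0   1   1   1   1
  3   0   1   2   0   1
  4   0   1   3   3   4
  5   0   1   4   7  11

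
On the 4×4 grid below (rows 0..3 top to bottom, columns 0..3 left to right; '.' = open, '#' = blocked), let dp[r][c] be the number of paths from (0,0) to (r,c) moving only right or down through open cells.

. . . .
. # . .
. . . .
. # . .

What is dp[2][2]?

2

r\c   0   1   2   3
  0   1   1   1   1
  1   1   0   1   2
  2   1   1   2   4
  3   1   0   2   6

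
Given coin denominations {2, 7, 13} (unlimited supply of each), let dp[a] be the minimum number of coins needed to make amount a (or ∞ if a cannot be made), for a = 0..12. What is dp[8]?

 a  0  1  2  3  4  5  6  7  8  9 10 11 12
dp  0  -  1  -  2  -  3  1  4  2  5  3  6
(- denotes ∞ / unreachable)

4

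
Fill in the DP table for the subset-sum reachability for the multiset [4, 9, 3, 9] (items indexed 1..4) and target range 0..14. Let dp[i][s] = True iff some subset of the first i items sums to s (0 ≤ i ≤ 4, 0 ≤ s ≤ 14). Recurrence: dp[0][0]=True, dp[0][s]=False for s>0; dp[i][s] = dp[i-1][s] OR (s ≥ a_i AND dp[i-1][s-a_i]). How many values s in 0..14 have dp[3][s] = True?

i\s   0   1   2   3   4   5   6   7   8   9  10  11  12  13  14
  0   T   F   F   F   F   F   F   F   F   F   F   F   F   F   F
  1   T   F   F   F   T   F   F   F   F   F   F   F   F   F   F
  2   T   F   F   F   T   F   F   F   F   T   F   F   F   T   F
  3   T   F   F   T   T   F   F   T   F   T   F   F   T   T   F
  4   T   F   F   T   T   F   F   T   F   T   F   F   T   T   F

7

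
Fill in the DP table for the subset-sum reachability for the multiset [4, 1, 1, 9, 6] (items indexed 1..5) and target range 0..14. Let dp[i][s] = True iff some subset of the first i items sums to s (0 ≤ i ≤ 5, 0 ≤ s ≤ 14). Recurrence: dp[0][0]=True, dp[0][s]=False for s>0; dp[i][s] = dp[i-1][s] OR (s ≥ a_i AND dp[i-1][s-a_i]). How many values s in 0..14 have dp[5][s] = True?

i\s   0   1   2   3   4   5   6   7   8   9  10  11  12  13  14
  0   T   F   F   F   F   F   F   F   F   F   F   F   F   F   F
  1   T   F   F   F   T   F   F   F   F   F   F   F   F   F   F
  2   T   T   F   F   T   T   F   F   F   F   F   F   F   F   F
  3   T   T   T   F   T   T   T   F   F   F   F   F   F   F   F
  4   T   T   T   F   T   T   T   F   F   T   T   T   F   T   T
  5   T   T   T   F   T   T   T   T   T   T   T   T   T   T   T

14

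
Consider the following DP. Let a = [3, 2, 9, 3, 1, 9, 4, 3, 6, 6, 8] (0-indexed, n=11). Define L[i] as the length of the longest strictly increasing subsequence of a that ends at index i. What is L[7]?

   i    0    1    2    3    4    5    6    7    8    9   10
a[i]    3    2    9    3    1    9    4    3    6    6    8
L[i]    1    1    2    2    1    3    3    2    4    4    5

2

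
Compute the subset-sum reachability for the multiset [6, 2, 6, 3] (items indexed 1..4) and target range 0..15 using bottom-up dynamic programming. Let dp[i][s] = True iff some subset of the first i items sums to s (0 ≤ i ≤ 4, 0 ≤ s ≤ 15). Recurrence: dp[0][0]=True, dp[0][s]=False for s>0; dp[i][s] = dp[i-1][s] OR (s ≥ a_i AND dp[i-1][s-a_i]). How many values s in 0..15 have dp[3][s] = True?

6

i\s   0   1   2   3   4   5   6   7   8   9  10  11  12  13  14  15
  0   T   F   F   F   F   F   F   F   F   F   F   F   F   F   F   F
  1   T   F   F   F   F   F   T   F   F   F   F   F   F   F   F   F
  2   T   F   T   F   F   F   T   F   T   F   F   F   F   F   F   F
  3   T   F   T   F   F   F   T   F   T   F   F   F   T   F   T   F
  4   T   F   T   T   F   T   T   F   T   T   F   T   T   F   T   T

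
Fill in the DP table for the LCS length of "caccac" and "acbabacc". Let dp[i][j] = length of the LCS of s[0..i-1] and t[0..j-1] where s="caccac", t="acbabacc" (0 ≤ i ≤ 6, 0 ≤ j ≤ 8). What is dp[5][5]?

   ''  a  c  b  a  b  a  c  c
''  0  0  0  0  0  0  0  0  0
 c  0  0  1  1  1  1  1  1  1
 a  0  1  1  1  2  2  2  2  2
 c  0  1  2  2  2  2  2  3  3
 c  0  1  2  2  2  2  2  3  4
 a  0  1  2  2  3  3  3  3  4
 c  0  1  2  2  3  3  3  4  4

3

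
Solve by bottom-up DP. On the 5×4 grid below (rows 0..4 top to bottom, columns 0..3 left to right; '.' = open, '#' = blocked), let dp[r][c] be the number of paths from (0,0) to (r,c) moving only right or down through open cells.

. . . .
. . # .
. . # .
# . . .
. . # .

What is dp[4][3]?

4

r\c   0   1   2   3
  0   1   1   1   1
  1   1   2   0   1
  2   1   3   0   1
  3   0   3   3   4
  4   0   3   0   4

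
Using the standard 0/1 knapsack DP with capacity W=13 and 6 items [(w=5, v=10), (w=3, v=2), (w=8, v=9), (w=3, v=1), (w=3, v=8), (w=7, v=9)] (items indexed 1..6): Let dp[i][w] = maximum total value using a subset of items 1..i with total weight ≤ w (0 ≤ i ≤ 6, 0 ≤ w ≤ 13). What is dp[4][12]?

13

i\w   0   1   2   3   4   5   6   7   8   9  10  11  12  13
  0   0   0   0   0   0   0   0   0   0   0   0   0   0   0
  1   0   0   0   0   0  10  10  10  10  10  10  10  10  10
  2   0   0   0   2   2  10  10  10  12  12  12  12  12  12
  3   0   0   0   2   2  10  10  10  12  12  12  12  12  19
  4   0   0   0   2   2  10  10  10  12  12  12  13  13  19
  5   0   0   0   8   8  10  10  10  18  18  18  20  20  20
  6   0   0   0   8   8  10  10  10  18  18  18  20  20  20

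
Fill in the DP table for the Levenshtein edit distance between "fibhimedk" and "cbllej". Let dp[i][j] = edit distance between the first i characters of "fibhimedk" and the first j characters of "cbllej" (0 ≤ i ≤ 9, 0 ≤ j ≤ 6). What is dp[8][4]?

7

   ''  c  b  l  l  e  j
''  0  1  2  3  4  5  6
 f  1  1  2  3  4  5  6
 i  2  2  2  3  4  5  6
 b  3  3  2  3  4  5  6
 h  4  4  3  3  4  5  6
 i  5  5  4  4  4  5  6
 m  6  6  5  5  5  5  6
 e  7  7  6  6  6  5  6
 d  8  8  7  7  7  6  6
 k  9  9  8  8  8  7  7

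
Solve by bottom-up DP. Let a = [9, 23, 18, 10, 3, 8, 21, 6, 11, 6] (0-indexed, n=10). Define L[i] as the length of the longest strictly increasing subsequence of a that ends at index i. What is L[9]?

2

   i    0    1    2    3    4    5    6    7    8    9
a[i]    9   23   18   10    3    8   21    6   11    6
L[i]    1    2    2    2    1    2    3    2    3    2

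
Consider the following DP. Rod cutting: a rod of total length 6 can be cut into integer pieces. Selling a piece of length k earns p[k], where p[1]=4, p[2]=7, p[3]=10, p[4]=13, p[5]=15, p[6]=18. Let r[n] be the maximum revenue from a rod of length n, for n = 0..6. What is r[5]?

   n    0    1    2    3    4    5    6
r[n]    0    4    8   12   16   20   24

20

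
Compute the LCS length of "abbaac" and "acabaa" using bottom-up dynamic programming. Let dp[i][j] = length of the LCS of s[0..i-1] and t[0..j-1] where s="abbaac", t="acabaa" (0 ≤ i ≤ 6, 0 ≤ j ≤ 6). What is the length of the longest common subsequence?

4

   ''  a  c  a  b  a  a
''  0  0  0  0  0  0  0
 a  0  1  1  1  1  1  1
 b  0  1  1  1  2  2  2
 b  0  1  1  1  2  2  2
 a  0  1  1  2  2  3  3
 a  0  1  1  2  2  3  4
 c  0  1  2  2  2  3  4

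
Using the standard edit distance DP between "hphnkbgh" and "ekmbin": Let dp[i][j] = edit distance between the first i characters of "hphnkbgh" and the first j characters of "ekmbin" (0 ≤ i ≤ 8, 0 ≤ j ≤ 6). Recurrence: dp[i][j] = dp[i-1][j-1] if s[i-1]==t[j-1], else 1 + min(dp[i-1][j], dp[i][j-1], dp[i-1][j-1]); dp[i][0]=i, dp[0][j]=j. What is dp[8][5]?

7

   ''  e  k  m  b  i  n
''  0  1  2  3  4  5  6
 h  1  1  2  3  4  5  6
 p  2  2  2  3  4  5  6
 h  3  3  3  3  4  5  6
 n  4  4  4  4  4  5  5
 k  5  5  4  5  5  5  6
 b  6  6  5  5  5  6  6
 g  7  7  6  6  6  6  7
 h  8  8  7  7  7  7  7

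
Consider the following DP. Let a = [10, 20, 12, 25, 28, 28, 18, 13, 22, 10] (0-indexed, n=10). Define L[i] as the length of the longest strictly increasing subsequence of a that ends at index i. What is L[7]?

   i    0    1    2    3    4    5    6    7    8    9
a[i]   10   20   12   25   28   28   18   13   22   10
L[i]    1    2    2    3    4    4    3    3    4    1

3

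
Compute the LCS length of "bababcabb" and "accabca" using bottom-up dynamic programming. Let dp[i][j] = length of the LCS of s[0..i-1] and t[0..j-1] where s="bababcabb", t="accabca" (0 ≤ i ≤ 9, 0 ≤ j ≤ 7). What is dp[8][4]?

   ''  a  c  c  a  b  c  a
''  0  0  0  0  0  0  0  0
 b  0  0  0  0  0  1  1  1
 a  0  1  1  1  1  1  1  2
 b  0  1  1  1  1  2  2  2
 a  0  1  1  1  2  2  2  3
 b  0  1  1  1  2  3  3  3
 c  0  1  2  2  2  3  4  4
 a  0  1  2  2  3  3  4  5
 b  0  1  2  2  3  4  4  5
 b  0  1  2  2  3  4  4  5

3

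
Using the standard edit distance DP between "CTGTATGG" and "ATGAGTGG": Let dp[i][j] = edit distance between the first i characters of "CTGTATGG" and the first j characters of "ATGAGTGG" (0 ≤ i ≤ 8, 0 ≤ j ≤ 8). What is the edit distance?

   ''  A  T  G  A  G  T  G  G
''  0  1  2  3  4  5  6  7  8
 C  1  1  2  3  4  5  6  7  8
 T  2  2  1  2  3  4  5  6  7
 G  3  3  2  1  2  3  4  5  6
 T  4  4  3  2  2  3  3  4  5
 A  5  4  4  3  2  3  4  4  5
 T  6  5  4  4  3  3  3  4  5
 G  7  6  5  4  4  3  4  3  4
 G  8  7  6  5  5  4  4  4  3

3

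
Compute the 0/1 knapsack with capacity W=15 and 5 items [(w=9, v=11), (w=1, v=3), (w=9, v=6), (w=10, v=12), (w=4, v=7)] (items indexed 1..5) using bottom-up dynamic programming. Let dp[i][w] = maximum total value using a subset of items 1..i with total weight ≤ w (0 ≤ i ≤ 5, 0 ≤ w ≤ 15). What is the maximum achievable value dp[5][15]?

22

i\w   0   1   2   3   4   5   6   7   8   9  10  11  12  13  14  15
  0   0   0   0   0   0   0   0   0   0   0   0   0   0   0   0   0
  1   0   0   0   0   0   0   0   0   0  11  11  11  11  11  11  11
  2   0   3   3   3   3   3   3   3   3  11  14  14  14  14  14  14
  3   0   3   3   3   3   3   3   3   3  11  14  14  14  14  14  14
  4   0   3   3   3   3   3   3   3   3  11  14  15  15  15  15  15
  5   0   3   3   3   7  10  10  10  10  11  14  15  15  18  21  22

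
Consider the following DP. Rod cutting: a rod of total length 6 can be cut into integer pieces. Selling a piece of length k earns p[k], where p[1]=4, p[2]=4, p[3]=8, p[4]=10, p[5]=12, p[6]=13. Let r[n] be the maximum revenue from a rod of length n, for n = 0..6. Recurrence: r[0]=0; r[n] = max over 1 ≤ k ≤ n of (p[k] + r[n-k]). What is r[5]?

   n    0    1    2    3    4    5    6
r[n]    0    4    8   12   16   20   24

20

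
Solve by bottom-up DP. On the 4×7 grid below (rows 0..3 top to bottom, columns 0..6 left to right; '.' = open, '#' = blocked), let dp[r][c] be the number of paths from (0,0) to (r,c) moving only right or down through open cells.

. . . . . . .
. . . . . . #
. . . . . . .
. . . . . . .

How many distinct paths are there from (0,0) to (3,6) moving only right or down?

r\c   0   1   2   3   4   5   6
  0   1   1   1   1   1   1   1
  1   1   2   3   4   5   6   0
  2   1   3   6  10  15  21  21
  3   1   4  10  20  35  56  77

77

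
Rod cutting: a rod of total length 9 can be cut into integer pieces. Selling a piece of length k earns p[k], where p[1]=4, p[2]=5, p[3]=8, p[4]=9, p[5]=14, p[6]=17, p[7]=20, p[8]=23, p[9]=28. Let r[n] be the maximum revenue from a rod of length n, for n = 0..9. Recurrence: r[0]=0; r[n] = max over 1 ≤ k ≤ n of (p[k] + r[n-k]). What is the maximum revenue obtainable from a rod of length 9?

36

   n    0    1    2    3    4    5    6    7    8    9
r[n]    0    4    8   12   16   20   24   28   32   36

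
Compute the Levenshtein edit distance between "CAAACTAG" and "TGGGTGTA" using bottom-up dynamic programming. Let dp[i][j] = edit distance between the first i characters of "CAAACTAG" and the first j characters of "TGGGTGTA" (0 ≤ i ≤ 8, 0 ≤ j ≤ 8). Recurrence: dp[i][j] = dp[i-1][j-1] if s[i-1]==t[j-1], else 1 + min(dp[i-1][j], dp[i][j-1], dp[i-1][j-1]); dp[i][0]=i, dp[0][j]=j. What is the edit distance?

   ''  T  G  G  G  T  G  T  A
''  0  1  2  3  4  5  6  7  8
 C  1  1  2  3  4  5  6  7  8
 A  2  2  2  3  4  5  6  7  7
 A  3  3  3  3  4  5  6  7  7
 A  4  4  4  4  4  5  6  7  7
 C  5  5  5  5  5  5  6  7  8
 T  6  5  6  6  6  5  6  6  7
 A  7  6  6  7  7  6  6  7  6
 G  8  7  6  6  7  7  6  7  7

7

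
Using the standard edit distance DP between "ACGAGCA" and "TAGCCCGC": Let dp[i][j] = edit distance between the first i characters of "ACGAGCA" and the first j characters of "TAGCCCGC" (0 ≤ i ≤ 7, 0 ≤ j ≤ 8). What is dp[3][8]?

5

   ''  T  A  G  C  C  C  G  C
''  0  1  2  3  4  5  6  7  8
 A  1  1  1  2  3  4  5  6  7
 C  2  2  2  2  2  3  4  5  6
 G  3  3  3  2  3  3  4  4  5
 A  4  4  3  3  3  4  4  5  5
 G  5  5  4  3  4  4  5  4  5
 C  6  6  5  4  3  4  4  5  4
 A  7  7  6  5  4  4  5  5  5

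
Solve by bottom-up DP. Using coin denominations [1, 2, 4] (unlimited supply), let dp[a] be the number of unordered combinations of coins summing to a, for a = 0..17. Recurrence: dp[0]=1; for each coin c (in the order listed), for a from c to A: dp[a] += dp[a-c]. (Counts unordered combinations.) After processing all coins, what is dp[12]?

after  coin     0     1     2     3     4     5     6     7     8     9    10    11    12    13    14    15    16    17
          1     1     1     1     1     1     1     1     1     1     1     1     1     1     1     1     1     1     1
          2     1     1     2     2     3     3     4     4     5     5     6     6     7     7     8     8     9     9
          4     1     1     2     2     4     4     6     6     9     9    12    12    16    16    20    20    25    25

16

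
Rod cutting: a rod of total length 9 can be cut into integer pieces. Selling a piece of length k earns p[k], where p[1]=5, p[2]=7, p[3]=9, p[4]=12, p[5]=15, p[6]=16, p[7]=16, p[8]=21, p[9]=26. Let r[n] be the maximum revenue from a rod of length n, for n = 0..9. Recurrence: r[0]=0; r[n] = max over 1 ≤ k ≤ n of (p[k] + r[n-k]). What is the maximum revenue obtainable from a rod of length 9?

   n    0    1    2    3    4    5    6    7    8    9
r[n]    0    5   10   15   20   25   30   35   40   45

45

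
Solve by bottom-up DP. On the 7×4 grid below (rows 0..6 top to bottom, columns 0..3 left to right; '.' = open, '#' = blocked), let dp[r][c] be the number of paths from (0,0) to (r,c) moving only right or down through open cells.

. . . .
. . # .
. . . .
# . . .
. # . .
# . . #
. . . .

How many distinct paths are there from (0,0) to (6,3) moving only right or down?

r\c   0   1   2   3
  0   1   1   1   1
  1   1   2   0   1
  2   1   3   3   4
  3   0   3   6  10
  4   0   0   6  16
  5   0   0   6   0
  6   0   0   6   6

6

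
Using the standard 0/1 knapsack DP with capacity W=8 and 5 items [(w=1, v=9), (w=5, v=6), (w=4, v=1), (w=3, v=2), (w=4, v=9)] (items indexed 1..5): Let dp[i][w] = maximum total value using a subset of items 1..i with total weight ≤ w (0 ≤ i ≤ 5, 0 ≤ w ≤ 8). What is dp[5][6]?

i\w   0   1   2   3   4   5   6   7   8
  0   0   0   0   0   0   0   0   0   0
  1   0   9   9   9   9   9   9   9   9
  2   0   9   9   9   9   9  15  15  15
  3   0   9   9   9   9  10  15  15  15
  4   0   9   9   9  11  11  15  15  15
  5   0   9   9   9  11  18  18  18  20

18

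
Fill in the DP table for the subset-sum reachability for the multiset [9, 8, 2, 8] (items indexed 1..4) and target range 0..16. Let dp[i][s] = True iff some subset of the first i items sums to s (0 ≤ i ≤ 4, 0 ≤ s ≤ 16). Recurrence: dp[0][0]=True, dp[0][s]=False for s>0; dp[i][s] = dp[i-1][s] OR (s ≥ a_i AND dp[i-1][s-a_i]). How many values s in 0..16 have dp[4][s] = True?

i\s   0   1   2   3   4   5   6   7   8   9  10  11  12  13  14  15  16
  0   T   F   F   F   F   F   F   F   F   F   F   F   F   F   F   F   F
  1   T   F   F   F   F   F   F   F   F   T   F   F   F   F   F   F   F
  2   T   F   F   F   F   F   F   F   T   T   F   F   F   F   F   F   F
  3   T   F   T   F   F   F   F   F   T   T   T   T   F   F   F   F   F
  4   T   F   T   F   F   F   F   F   T   T   T   T   F   F   F   F   T

7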